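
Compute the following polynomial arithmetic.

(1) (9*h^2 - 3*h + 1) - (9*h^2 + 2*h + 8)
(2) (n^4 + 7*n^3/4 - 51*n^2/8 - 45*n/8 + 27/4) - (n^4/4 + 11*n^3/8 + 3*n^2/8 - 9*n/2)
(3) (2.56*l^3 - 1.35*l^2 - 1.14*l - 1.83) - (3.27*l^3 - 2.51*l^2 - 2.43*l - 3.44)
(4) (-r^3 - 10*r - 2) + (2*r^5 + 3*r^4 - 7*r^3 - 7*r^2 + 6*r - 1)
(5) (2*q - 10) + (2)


(1) = -5*h - 7
(2) = 3*n^4/4 + 3*n^3/8 - 27*n^2/4 - 9*n/8 + 27/4
(3) = -0.71*l^3 + 1.16*l^2 + 1.29*l + 1.61
(4) = 2*r^5 + 3*r^4 - 8*r^3 - 7*r^2 - 4*r - 3
(5) = 2*q - 8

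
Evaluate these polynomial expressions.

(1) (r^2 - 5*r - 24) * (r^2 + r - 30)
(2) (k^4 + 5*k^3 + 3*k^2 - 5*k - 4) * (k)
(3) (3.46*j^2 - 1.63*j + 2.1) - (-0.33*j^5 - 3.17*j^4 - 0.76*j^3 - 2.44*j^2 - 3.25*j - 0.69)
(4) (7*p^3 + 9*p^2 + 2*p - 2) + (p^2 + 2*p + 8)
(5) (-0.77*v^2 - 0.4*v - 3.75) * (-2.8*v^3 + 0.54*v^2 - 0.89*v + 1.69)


(1) = r^4 - 4*r^3 - 59*r^2 + 126*r + 720
(2) = k^5 + 5*k^4 + 3*k^3 - 5*k^2 - 4*k
(3) = 0.33*j^5 + 3.17*j^4 + 0.76*j^3 + 5.9*j^2 + 1.62*j + 2.79
(4) = 7*p^3 + 10*p^2 + 4*p + 6
(5) = 2.156*v^5 + 0.7042*v^4 + 10.9693*v^3 - 2.9703*v^2 + 2.6615*v - 6.3375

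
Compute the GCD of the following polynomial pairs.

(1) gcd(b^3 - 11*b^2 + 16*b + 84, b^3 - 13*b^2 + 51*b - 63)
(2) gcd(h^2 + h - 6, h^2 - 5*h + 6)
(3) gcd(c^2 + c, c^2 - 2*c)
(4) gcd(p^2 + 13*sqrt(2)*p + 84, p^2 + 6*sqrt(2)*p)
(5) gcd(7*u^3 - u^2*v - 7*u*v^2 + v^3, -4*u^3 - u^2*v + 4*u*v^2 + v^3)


(1) = gcd((b - 7)*(b - 6)*(b + 2), (b - 7)*(b - 3)^2) = b - 7
(2) = h - 2
(3) = gcd(c*(c + 1), c*(c - 2)) = c
(4) = p + 6*sqrt(2)
(5) = u^2 - v^2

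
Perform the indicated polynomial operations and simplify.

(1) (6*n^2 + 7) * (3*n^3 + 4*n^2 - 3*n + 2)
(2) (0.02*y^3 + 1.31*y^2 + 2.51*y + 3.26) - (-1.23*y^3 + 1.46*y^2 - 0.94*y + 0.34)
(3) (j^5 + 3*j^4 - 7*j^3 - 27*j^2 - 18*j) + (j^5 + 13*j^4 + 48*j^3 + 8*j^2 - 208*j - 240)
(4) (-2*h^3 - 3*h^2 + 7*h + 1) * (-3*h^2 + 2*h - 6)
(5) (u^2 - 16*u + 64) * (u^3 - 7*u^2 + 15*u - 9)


(1) = 18*n^5 + 24*n^4 + 3*n^3 + 40*n^2 - 21*n + 14
(2) = 1.25*y^3 - 0.15*y^2 + 3.45*y + 2.92
(3) = 2*j^5 + 16*j^4 + 41*j^3 - 19*j^2 - 226*j - 240
(4) = 6*h^5 + 5*h^4 - 15*h^3 + 29*h^2 - 40*h - 6
(5) = u^5 - 23*u^4 + 191*u^3 - 697*u^2 + 1104*u - 576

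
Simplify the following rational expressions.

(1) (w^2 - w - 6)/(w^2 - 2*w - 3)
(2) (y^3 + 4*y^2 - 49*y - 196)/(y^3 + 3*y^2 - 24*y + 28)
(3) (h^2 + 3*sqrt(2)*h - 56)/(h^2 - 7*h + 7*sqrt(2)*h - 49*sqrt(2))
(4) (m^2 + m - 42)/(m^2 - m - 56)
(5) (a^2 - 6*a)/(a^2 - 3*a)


(1) = (w + 2)/(w + 1)
(2) = (y^2 - 3*y - 28)/(y^2 - 4*y + 4)
(3) = (h - 4*sqrt(2))/(h - 7)
(4) = (m - 6)/(m - 8)
(5) = (a - 6)/(a - 3)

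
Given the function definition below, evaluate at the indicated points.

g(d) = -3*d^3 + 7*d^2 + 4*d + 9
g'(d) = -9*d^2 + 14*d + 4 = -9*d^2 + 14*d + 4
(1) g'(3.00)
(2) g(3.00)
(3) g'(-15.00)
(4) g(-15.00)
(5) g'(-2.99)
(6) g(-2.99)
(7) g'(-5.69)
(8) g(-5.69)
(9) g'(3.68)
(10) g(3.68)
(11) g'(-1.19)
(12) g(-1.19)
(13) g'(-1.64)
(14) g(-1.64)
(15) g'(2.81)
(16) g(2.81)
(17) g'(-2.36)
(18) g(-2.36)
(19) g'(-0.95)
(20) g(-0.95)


(1) = -35.00
(2) = 3.00
(3) = -2231.00
(4) = 11649.00
(5) = -118.32
(6) = 139.81
(7) = -367.04
(8) = 765.53
(9) = -66.36
(10) = -30.99
(11) = -25.40
(12) = 19.21
(13) = -43.17
(14) = 34.50
(15) = -27.72
(16) = 8.95
(17) = -79.17
(18) = 77.98
(19) = -17.42
(20) = 14.09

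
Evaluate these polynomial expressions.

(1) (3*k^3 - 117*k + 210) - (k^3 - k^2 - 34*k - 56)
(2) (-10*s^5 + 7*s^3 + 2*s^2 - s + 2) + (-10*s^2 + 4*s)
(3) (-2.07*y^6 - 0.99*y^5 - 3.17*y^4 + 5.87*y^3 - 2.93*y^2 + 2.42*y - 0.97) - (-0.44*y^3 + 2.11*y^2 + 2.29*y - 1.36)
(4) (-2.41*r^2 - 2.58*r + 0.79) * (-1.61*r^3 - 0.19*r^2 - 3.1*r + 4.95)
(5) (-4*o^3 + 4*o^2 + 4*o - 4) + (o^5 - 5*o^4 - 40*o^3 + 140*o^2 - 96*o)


(1) = 2*k^3 + k^2 - 83*k + 266
(2) = -10*s^5 + 7*s^3 - 8*s^2 + 3*s + 2
(3) = -2.07*y^6 - 0.99*y^5 - 3.17*y^4 + 6.31*y^3 - 5.04*y^2 + 0.13*y + 0.39
(4) = 3.8801*r^5 + 4.6117*r^4 + 6.6893*r^3 - 4.0816*r^2 - 15.22*r + 3.9105
(5) = o^5 - 5*o^4 - 44*o^3 + 144*o^2 - 92*o - 4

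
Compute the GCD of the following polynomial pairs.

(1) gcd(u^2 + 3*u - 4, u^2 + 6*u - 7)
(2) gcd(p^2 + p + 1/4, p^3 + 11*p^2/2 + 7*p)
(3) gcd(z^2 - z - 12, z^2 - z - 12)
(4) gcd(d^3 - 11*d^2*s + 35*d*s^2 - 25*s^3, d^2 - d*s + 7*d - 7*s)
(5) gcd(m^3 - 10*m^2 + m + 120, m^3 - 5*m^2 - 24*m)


(1) = u - 1
(2) = 1
(3) = gcd((z - 4)*(z + 3), (z - 4)*(z + 3)) = z^2 - z - 12
(4) = gcd((d - 5*s)^2*(d - s), (d + 7)*(d - s)) = -d + s
(5) = gcd((m - 8)*(m - 5)*(m + 3), m*(m - 8)*(m + 3)) = m^2 - 5*m - 24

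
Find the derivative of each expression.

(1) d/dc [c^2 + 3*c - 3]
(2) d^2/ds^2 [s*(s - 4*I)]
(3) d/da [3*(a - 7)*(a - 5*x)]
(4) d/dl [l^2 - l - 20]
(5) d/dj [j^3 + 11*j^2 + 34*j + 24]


(1) = 2*c + 3
(2) = 2
(3) = 6*a - 15*x - 21
(4) = 2*l - 1
(5) = 3*j^2 + 22*j + 34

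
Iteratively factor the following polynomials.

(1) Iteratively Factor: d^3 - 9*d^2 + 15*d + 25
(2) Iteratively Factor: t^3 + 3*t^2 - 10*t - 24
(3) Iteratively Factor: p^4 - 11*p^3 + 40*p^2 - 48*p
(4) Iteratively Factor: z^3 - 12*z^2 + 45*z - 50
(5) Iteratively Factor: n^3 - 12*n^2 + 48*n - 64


(1) = (d - 5)*(d^2 - 4*d - 5) = (d - 5)^2*(d + 1)
(2) = (t + 2)*(t^2 + t - 12) = (t - 3)*(t + 2)*(t + 4)
(3) = (p - 3)*(p^3 - 8*p^2 + 16*p) = (p - 4)*(p - 3)*(p^2 - 4*p) = p*(p - 4)*(p - 3)*(p - 4)
(4) = (z - 2)*(z^2 - 10*z + 25) = (z - 5)*(z - 2)*(z - 5)
(5) = (n - 4)*(n^2 - 8*n + 16) = (n - 4)^2*(n - 4)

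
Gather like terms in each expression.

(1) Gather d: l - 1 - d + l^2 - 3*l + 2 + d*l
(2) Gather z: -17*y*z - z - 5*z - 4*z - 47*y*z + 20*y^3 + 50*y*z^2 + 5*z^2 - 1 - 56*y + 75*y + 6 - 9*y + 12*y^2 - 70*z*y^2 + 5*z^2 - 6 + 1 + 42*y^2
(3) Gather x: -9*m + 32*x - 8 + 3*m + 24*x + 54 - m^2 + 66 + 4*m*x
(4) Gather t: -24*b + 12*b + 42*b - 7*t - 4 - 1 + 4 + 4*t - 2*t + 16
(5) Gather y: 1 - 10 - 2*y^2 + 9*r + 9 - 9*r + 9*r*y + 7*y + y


(1) = d*(l - 1) + l^2 - 2*l + 1
(2) = 20*y^3 + 54*y^2 + 10*y + z^2*(50*y + 10) + z*(-70*y^2 - 64*y - 10)
(3) = -m^2 - 6*m + x*(4*m + 56) + 112
(4) = 30*b - 5*t + 15
(5) = -2*y^2 + y*(9*r + 8)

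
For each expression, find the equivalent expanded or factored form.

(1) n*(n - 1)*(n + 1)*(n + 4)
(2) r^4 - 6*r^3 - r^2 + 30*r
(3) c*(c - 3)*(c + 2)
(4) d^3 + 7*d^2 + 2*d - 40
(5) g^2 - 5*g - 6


(1) = n^4 + 4*n^3 - n^2 - 4*n
(2) = r*(r - 5)*(r - 3)*(r + 2)
(3) = c^3 - c^2 - 6*c
(4) = (d - 2)*(d + 4)*(d + 5)
(5) = (g - 6)*(g + 1)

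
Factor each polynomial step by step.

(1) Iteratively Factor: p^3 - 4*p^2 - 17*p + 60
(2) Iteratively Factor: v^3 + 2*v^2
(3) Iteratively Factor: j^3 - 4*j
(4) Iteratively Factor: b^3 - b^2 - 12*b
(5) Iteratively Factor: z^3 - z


(1) = (p + 4)*(p^2 - 8*p + 15) = (p - 5)*(p + 4)*(p - 3)
(2) = (v)*(v^2 + 2*v) = v^2*(v + 2)
(3) = (j)*(j^2 - 4) = j*(j + 2)*(j - 2)
(4) = (b)*(b^2 - b - 12) = b*(b - 4)*(b + 3)
(5) = (z)*(z^2 - 1) = z*(z - 1)*(z + 1)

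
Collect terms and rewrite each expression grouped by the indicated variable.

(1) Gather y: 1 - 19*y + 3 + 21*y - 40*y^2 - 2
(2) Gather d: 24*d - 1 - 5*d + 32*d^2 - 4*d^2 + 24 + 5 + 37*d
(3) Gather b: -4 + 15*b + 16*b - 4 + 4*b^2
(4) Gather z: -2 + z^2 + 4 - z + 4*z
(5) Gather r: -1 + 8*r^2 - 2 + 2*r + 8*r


(1) = -40*y^2 + 2*y + 2
(2) = 28*d^2 + 56*d + 28
(3) = 4*b^2 + 31*b - 8
(4) = z^2 + 3*z + 2
(5) = 8*r^2 + 10*r - 3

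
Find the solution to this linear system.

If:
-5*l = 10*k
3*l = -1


Then:
k = 1/6
l = -1/3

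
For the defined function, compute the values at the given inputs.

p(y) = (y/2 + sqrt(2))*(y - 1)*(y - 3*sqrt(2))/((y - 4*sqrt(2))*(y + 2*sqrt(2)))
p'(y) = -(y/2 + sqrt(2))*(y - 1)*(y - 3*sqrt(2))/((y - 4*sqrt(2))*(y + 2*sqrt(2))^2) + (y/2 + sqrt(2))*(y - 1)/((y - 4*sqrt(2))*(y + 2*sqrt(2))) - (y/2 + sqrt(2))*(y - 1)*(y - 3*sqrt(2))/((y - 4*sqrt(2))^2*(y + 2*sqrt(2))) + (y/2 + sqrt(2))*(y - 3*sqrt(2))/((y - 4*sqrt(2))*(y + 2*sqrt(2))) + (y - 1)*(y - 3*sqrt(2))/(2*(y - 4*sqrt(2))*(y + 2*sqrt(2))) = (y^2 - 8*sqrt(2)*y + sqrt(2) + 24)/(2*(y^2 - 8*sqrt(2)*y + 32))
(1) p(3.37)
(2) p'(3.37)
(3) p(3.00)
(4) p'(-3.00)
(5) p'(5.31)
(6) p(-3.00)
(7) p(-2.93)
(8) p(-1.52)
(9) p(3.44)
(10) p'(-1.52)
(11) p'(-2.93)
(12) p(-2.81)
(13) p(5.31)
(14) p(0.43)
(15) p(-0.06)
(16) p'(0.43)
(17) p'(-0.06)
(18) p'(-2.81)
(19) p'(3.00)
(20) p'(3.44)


(1) = 0.45
(2) = -0.13
(3) = 0.47
(4) = 0.46
(5) = -26.87
(6) = -1.67
(7) = -1.64
(8) = -1.01
(9) = 0.44
(10) = 0.44
(11) = 0.46
(12) = -1.59
(13) = -6.63
(14) = -0.21
(15) = -0.40
(16) = 0.38
(17) = 0.40
(18) = 0.45
(19) = 0.03
(20) = -0.17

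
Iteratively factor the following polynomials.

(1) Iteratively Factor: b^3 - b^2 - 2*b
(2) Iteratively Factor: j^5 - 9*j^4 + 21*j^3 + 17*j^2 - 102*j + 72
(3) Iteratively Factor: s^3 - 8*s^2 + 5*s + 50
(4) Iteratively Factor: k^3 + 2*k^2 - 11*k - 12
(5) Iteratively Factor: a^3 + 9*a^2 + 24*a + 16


(1) = (b - 2)*(b^2 + b) = b*(b - 2)*(b + 1)
(2) = (j - 1)*(j^4 - 8*j^3 + 13*j^2 + 30*j - 72) = (j - 4)*(j - 1)*(j^3 - 4*j^2 - 3*j + 18) = (j - 4)*(j - 3)*(j - 1)*(j^2 - j - 6) = (j - 4)*(j - 3)^2*(j - 1)*(j + 2)
(3) = (s - 5)*(s^2 - 3*s - 10) = (s - 5)*(s + 2)*(s - 5)
(4) = (k + 1)*(k^2 + k - 12) = (k - 3)*(k + 1)*(k + 4)
(5) = (a + 4)*(a^2 + 5*a + 4) = (a + 1)*(a + 4)*(a + 4)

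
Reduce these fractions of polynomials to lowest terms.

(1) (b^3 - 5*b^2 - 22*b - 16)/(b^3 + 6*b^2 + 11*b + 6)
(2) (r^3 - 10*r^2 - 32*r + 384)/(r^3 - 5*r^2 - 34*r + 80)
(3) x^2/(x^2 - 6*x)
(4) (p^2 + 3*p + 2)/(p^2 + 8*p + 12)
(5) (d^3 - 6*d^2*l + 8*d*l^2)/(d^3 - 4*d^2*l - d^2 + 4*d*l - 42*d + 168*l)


(1) = (b - 8)/(b + 3)
(2) = (r^2 - 2*r - 48)/(r^2 + 3*r - 10)
(3) = x/(x - 6)
(4) = (p + 1)/(p + 6)
(5) = (d^2 - 2*d*l)/(d^2 - d - 42)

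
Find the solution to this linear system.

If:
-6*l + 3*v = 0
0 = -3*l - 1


Then:
l = -1/3
v = -2/3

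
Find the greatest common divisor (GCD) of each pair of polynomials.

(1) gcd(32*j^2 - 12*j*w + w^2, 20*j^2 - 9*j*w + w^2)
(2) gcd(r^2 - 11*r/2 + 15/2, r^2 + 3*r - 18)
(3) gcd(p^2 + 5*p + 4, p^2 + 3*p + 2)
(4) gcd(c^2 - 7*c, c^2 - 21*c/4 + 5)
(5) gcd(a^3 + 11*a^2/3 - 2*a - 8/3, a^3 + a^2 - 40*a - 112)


(1) = -4*j + w
(2) = r - 3
(3) = gcd((p + 1)*(p + 4), (p + 1)*(p + 2)) = p + 1
(4) = 1
(5) = gcd((a - 1)*(a + 2/3)*(a + 4), (a - 7)*(a + 4)^2) = a + 4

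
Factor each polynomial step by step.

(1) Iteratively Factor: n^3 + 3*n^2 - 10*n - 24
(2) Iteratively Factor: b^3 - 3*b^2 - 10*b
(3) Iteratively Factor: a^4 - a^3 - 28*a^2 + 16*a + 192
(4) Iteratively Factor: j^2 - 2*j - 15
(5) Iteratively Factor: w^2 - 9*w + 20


(1) = (n + 2)*(n^2 + n - 12) = (n - 3)*(n + 2)*(n + 4)
(2) = (b - 5)*(b^2 + 2*b) = b*(b - 5)*(b + 2)
(3) = (a - 4)*(a^3 + 3*a^2 - 16*a - 48) = (a - 4)^2*(a^2 + 7*a + 12) = (a - 4)^2*(a + 3)*(a + 4)
(4) = (j - 5)*(j + 3)
(5) = (w - 4)*(w - 5)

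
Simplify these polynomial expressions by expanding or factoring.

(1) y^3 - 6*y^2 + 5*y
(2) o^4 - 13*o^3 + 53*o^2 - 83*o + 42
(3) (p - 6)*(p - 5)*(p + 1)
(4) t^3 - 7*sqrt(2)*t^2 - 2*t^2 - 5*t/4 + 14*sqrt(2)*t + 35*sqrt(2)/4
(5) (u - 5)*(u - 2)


(1) = y*(y - 5)*(y - 1)
(2) = (o - 7)*(o - 3)*(o - 2)*(o - 1)
(3) = p^3 - 10*p^2 + 19*p + 30
(4) = (t - 5/2)*(t + 1/2)*(t - 7*sqrt(2))
(5) = u^2 - 7*u + 10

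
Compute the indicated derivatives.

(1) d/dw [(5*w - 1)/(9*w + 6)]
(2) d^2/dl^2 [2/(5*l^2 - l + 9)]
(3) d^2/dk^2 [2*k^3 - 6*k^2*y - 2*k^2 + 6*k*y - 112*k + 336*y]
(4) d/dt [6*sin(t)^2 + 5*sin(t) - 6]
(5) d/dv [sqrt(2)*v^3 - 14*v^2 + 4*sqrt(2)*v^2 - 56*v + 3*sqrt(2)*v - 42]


(1) = 13/(3*(9*w^2 + 12*w + 4))
(2) = 4*(-25*l^2 + 5*l + (10*l - 1)^2 - 45)/(5*l^2 - l + 9)^3
(3) = 12*k - 12*y - 4
(4) = (12*sin(t) + 5)*cos(t)
(5) = 3*sqrt(2)*v^2 - 28*v + 8*sqrt(2)*v - 56 + 3*sqrt(2)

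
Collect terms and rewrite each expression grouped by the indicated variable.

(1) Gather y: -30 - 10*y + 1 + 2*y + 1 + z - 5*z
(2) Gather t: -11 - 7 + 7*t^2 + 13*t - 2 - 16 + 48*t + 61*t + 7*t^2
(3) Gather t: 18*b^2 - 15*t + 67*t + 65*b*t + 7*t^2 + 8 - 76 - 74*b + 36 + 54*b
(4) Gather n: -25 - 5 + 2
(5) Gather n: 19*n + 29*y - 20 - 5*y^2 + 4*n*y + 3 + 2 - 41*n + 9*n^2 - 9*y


(1) = -8*y - 4*z - 28
(2) = 14*t^2 + 122*t - 36
(3) = 18*b^2 - 20*b + 7*t^2 + t*(65*b + 52) - 32
(4) = -28
(5) = 9*n^2 + n*(4*y - 22) - 5*y^2 + 20*y - 15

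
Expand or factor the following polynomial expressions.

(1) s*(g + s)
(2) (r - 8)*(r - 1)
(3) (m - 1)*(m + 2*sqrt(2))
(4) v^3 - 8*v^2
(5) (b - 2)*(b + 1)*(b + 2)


(1) = g*s + s^2
(2) = r^2 - 9*r + 8
(3) = m^2 - m + 2*sqrt(2)*m - 2*sqrt(2)
(4) = v^2*(v - 8)
(5) = b^3 + b^2 - 4*b - 4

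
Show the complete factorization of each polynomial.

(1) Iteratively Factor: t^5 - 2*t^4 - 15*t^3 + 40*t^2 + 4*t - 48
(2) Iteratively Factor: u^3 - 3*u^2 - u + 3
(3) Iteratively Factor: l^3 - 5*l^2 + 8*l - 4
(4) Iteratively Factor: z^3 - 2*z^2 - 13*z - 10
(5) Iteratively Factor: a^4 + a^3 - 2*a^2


(1) = (t - 3)*(t^4 + t^3 - 12*t^2 + 4*t + 16) = (t - 3)*(t + 4)*(t^3 - 3*t^2 + 4) = (t - 3)*(t - 2)*(t + 4)*(t^2 - t - 2) = (t - 3)*(t - 2)*(t + 1)*(t + 4)*(t - 2)
(2) = (u - 1)*(u^2 - 2*u - 3) = (u - 1)*(u + 1)*(u - 3)
(3) = (l - 1)*(l^2 - 4*l + 4) = (l - 2)*(l - 1)*(l - 2)
(4) = (z - 5)*(z^2 + 3*z + 2) = (z - 5)*(z + 2)*(z + 1)
(5) = (a - 1)*(a^3 + 2*a^2) = a*(a - 1)*(a^2 + 2*a) = a^2*(a - 1)*(a + 2)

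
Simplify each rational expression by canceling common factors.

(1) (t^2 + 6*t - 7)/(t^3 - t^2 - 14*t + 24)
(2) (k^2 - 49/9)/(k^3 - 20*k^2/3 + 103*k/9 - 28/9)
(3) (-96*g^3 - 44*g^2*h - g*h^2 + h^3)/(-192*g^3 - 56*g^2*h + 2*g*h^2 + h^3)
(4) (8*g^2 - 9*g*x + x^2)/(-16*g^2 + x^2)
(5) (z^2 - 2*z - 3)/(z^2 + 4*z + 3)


(1) = (t^2 + 6*t - 7)/(t^3 - t^2 - 14*t + 24)
(2) = (3*k + 7)/(3*k^2 - 13*k + 4)
(3) = (3*g + h)/(6*g + h)
(4) = (8*g^2 - 9*g*x + x^2)/(-16*g^2 + x^2)
(5) = (z - 3)/(z + 3)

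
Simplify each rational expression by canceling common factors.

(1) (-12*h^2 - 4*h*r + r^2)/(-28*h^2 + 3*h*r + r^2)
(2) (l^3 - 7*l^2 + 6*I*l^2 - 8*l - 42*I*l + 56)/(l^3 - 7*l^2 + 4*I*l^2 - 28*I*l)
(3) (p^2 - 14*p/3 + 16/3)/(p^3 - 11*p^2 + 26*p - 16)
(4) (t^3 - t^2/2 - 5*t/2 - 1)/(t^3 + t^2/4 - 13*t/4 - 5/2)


(1) = (-12*h^2 - 4*h*r + r^2)/(-28*h^2 + 3*h*r + r^2)
(2) = (l + 2*I)/l
(3) = (3*p - 8)/(3*p^2 - 27*p + 24)
(4) = (4*t + 2)/(4*t + 5)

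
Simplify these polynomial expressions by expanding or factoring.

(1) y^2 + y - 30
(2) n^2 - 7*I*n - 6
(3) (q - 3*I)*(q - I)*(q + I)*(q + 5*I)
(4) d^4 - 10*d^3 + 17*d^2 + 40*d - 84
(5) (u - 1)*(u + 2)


(1) = (y - 5)*(y + 6)
(2) = (n - 6*I)*(n - I)
(3) = q^4 + 2*I*q^3 + 16*q^2 + 2*I*q + 15
(4) = (d - 7)*(d - 3)*(d - 2)*(d + 2)
(5) = u^2 + u - 2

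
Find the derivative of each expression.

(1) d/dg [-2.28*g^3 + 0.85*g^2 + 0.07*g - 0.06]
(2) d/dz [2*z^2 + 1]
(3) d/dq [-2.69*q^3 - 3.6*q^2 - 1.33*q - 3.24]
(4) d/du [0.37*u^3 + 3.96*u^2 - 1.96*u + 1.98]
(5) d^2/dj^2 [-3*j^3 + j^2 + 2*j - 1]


(1) = -6.84*g^2 + 1.7*g + 0.07
(2) = 4*z
(3) = -8.07*q^2 - 7.2*q - 1.33
(4) = 1.11*u^2 + 7.92*u - 1.96
(5) = 2 - 18*j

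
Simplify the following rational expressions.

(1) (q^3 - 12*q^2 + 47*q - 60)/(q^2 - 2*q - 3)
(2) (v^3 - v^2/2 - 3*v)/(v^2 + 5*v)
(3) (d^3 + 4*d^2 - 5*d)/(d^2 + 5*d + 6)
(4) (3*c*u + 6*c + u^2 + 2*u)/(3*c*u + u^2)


(1) = (q^2 - 9*q + 20)/(q + 1)
(2) = (2*v^2 - v - 6)/(2*v + 10)
(3) = (d^3 + 4*d^2 - 5*d)/(d^2 + 5*d + 6)
(4) = (u + 2)/u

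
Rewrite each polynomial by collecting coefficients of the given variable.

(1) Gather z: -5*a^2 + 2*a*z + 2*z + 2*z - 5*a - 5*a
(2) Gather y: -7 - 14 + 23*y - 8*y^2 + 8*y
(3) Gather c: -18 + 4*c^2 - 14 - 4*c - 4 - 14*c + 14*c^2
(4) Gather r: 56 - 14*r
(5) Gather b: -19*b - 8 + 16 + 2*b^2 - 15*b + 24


(1) = -5*a^2 - 10*a + z*(2*a + 4)
(2) = -8*y^2 + 31*y - 21
(3) = 18*c^2 - 18*c - 36
(4) = 56 - 14*r
(5) = 2*b^2 - 34*b + 32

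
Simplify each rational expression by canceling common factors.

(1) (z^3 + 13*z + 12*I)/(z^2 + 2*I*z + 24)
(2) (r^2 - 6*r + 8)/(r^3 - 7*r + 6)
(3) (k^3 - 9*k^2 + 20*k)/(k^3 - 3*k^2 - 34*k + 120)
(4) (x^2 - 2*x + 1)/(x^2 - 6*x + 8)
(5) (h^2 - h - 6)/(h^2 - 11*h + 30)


(1) = (z^2 + 4*I*z - 3)/(z + 6*I)
(2) = (r - 4)/(r^2 + 2*r - 3)
(3) = k/(k + 6)
(4) = (x^2 - 2*x + 1)/(x^2 - 6*x + 8)
(5) = (h^2 - h - 6)/(h^2 - 11*h + 30)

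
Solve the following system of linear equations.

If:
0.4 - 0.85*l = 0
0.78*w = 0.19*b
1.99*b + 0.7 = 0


Then:
b = -0.35
l = 0.47
w = -0.09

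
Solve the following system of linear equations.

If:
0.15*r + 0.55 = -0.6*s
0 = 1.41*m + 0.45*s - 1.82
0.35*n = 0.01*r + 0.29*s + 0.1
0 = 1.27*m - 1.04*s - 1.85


Then:
m = 1.34
n = 0.08
r = -3.08
s = -0.15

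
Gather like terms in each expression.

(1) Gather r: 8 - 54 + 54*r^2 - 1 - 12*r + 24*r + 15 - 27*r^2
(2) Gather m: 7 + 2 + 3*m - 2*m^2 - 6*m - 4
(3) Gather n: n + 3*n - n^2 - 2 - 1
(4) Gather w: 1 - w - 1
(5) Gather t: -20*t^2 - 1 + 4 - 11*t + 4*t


(1) = 27*r^2 + 12*r - 32
(2) = -2*m^2 - 3*m + 5
(3) = -n^2 + 4*n - 3
(4) = -w
(5) = -20*t^2 - 7*t + 3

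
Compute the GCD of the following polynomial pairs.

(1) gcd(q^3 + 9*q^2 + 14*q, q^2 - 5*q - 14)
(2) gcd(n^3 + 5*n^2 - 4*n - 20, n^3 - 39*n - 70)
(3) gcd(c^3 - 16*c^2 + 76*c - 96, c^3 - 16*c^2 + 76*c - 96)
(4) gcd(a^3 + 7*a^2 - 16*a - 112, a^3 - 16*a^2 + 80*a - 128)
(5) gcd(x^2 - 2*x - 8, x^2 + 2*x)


(1) = gcd(q*(q + 2)*(q + 7), (q - 7)*(q + 2)) = q + 2
(2) = n^2 + 7*n + 10
(3) = gcd((c - 8)*(c - 6)*(c - 2), (c - 8)*(c - 6)*(c - 2)) = c^3 - 16*c^2 + 76*c - 96
(4) = a - 4
(5) = x + 2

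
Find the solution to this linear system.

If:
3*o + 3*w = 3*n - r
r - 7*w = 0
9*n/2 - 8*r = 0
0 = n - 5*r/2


Then:
n = 0
o = 0
r = 0
w = 0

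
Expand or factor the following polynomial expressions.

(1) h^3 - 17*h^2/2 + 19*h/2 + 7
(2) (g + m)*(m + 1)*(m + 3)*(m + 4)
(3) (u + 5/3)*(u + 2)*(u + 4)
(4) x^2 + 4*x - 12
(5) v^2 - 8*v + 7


(1) = (h - 7)*(h - 2)*(h + 1/2)
(2) = g*m^3 + 8*g*m^2 + 19*g*m + 12*g + m^4 + 8*m^3 + 19*m^2 + 12*m
(3) = u^3 + 23*u^2/3 + 18*u + 40/3
(4) = (x - 2)*(x + 6)
(5) = (v - 7)*(v - 1)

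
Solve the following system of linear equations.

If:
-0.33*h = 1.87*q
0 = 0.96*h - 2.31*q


Then:
h = 0.00
q = 0.00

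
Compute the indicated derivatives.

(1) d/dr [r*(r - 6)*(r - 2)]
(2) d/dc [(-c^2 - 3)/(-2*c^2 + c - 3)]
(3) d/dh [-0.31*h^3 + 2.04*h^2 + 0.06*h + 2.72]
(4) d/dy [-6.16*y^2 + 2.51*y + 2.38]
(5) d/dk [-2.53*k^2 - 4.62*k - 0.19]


(1) = 3*r^2 - 16*r + 12
(2) = (-c^2 - 6*c + 3)/(4*c^4 - 4*c^3 + 13*c^2 - 6*c + 9)
(3) = -0.93*h^2 + 4.08*h + 0.06
(4) = 2.51 - 12.32*y
(5) = -5.06*k - 4.62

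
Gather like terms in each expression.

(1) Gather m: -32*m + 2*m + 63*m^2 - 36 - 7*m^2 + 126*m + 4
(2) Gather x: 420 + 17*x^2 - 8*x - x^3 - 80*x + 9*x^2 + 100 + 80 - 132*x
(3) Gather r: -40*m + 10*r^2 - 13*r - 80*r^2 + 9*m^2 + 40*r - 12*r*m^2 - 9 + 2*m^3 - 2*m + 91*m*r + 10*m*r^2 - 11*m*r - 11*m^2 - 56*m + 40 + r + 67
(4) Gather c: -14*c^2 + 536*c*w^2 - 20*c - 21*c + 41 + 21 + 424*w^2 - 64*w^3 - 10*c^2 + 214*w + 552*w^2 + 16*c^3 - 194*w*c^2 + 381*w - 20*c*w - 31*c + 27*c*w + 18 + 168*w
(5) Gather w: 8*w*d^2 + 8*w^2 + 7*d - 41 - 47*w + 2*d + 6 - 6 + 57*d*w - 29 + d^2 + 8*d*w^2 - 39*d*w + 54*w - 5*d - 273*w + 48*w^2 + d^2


(1) = 56*m^2 + 96*m - 32
(2) = -x^3 + 26*x^2 - 220*x + 600
(3) = 2*m^3 - 2*m^2 - 98*m + r^2*(10*m - 70) + r*(-12*m^2 + 80*m + 28) + 98
(4) = 16*c^3 + c^2*(-194*w - 24) + c*(536*w^2 + 7*w - 72) - 64*w^3 + 976*w^2 + 763*w + 80
(5) = 2*d^2 + 4*d + w^2*(8*d + 56) + w*(8*d^2 + 18*d - 266) - 70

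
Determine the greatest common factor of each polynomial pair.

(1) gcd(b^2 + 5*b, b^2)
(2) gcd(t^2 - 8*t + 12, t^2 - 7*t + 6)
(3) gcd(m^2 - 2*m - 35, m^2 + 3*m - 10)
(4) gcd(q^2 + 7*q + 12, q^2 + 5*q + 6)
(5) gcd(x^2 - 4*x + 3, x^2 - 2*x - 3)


(1) = b
(2) = t - 6
(3) = m + 5
(4) = gcd((q + 3)*(q + 4), (q + 2)*(q + 3)) = q + 3
(5) = x - 3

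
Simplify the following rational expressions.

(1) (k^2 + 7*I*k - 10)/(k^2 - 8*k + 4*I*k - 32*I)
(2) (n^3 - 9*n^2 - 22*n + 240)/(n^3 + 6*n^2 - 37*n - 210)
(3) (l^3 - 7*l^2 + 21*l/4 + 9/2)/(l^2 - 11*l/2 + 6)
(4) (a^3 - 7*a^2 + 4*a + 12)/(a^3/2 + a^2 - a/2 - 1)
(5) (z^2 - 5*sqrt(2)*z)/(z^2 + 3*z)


(1) = (k^2 + 7*I*k - 10)/(k^2 + k*(-8 + 4*I) - 32*I)
(2) = (n - 8)/(n + 7)
(3) = (2*l^2 - 11*l - 6)/(2*l - 8)
(4) = (2*a^2 - 16*a + 24)/(a^2 + a - 2)
(5) = (z - 5*sqrt(2))/(z + 3)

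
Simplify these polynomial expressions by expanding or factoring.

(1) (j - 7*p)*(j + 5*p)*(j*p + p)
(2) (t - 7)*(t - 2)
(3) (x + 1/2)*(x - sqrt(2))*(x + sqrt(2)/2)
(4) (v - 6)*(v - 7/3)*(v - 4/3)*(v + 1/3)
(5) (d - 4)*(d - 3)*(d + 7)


(1) = j^3*p - 2*j^2*p^2 + j^2*p - 35*j*p^3 - 2*j*p^2 - 35*p^3
(2) = t^2 - 9*t + 14
(3) = x^3 - sqrt(2)*x^2/2 + x^2/2 - x - sqrt(2)*x/4 - 1/2
(4) = v^4 - 28*v^3/3 + 197*v^2/9 - 278*v/27 - 56/9
(5) = d^3 - 37*d + 84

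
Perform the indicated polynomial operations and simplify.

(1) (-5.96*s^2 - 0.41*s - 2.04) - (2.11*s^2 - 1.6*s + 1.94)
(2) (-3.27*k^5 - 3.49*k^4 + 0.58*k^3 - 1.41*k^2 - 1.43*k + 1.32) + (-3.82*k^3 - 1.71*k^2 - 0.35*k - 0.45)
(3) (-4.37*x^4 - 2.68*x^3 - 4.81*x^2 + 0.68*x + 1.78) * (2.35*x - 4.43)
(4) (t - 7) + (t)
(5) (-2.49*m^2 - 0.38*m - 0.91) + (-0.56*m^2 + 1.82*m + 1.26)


(1) = -8.07*s^2 + 1.19*s - 3.98
(2) = -3.27*k^5 - 3.49*k^4 - 3.24*k^3 - 3.12*k^2 - 1.78*k + 0.87
(3) = -10.2695*x^5 + 13.0611*x^4 + 0.5689*x^3 + 22.9063*x^2 + 1.1706*x - 7.8854
(4) = 2*t - 7
(5) = -3.05*m^2 + 1.44*m + 0.35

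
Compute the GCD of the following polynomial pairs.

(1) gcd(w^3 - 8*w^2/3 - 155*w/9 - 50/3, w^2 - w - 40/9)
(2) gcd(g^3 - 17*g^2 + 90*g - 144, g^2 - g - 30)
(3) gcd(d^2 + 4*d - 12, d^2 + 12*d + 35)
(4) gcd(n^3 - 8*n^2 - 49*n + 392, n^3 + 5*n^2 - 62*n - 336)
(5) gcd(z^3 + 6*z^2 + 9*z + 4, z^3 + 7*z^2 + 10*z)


(1) = gcd((w - 6)*(w + 5/3)^2, (w - 8/3)*(w + 5/3)) = w + 5/3
(2) = gcd((g - 8)*(g - 6)*(g - 3), (g - 6)*(g + 5)) = g - 6
(3) = 1
(4) = n^2 - n - 56
(5) = gcd((z + 1)^2*(z + 4), z*(z + 2)*(z + 5)) = 1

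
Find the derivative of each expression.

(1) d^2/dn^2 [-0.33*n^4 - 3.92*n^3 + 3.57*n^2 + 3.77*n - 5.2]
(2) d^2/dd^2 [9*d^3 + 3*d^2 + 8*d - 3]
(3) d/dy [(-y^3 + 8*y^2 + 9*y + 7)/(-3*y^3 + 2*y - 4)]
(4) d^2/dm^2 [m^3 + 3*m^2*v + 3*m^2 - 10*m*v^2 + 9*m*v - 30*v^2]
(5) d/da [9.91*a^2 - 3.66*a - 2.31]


(1) = -3.96*n^2 - 23.52*n + 7.14
(2) = 54*d + 6
(3) = (24*y^4 + 50*y^3 + 91*y^2 - 64*y - 50)/(9*y^6 - 12*y^4 + 24*y^3 + 4*y^2 - 16*y + 16)
(4) = 6*m + 6*v + 6
(5) = 19.82*a - 3.66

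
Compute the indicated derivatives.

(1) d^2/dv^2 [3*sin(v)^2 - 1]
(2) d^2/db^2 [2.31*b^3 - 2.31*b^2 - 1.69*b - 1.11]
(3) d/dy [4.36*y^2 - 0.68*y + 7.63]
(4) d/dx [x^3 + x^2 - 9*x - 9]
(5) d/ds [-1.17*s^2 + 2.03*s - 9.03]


(1) = 6*cos(2*v)
(2) = 13.86*b - 4.62
(3) = 8.72*y - 0.68
(4) = 3*x^2 + 2*x - 9
(5) = 2.03 - 2.34*s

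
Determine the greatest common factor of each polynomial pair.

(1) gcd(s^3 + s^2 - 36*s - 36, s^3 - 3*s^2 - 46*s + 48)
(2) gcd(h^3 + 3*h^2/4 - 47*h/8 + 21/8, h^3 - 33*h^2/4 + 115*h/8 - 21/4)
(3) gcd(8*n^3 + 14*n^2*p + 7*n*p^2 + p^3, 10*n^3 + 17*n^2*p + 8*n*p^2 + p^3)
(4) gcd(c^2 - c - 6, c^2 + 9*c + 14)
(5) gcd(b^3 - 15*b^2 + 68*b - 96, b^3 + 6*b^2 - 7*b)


(1) = gcd((s - 6)*(s + 1)*(s + 6), (s - 8)*(s - 1)*(s + 6)) = s + 6
(2) = gcd((h - 7/4)*(h - 1/2)*(h + 3), (h - 6)*(h - 7/4)*(h - 1/2)) = h^2 - 9*h/4 + 7/8
(3) = gcd((n + p)*(2*n + p)*(4*n + p), (n + p)*(2*n + p)*(5*n + p)) = 2*n^2 + 3*n*p + p^2
(4) = c + 2
(5) = 1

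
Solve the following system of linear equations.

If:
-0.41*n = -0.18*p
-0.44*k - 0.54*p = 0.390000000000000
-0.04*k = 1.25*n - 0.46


Then:
k = -2.10
n = 0.44
p = 0.99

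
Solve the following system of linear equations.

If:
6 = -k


Then:
k = -6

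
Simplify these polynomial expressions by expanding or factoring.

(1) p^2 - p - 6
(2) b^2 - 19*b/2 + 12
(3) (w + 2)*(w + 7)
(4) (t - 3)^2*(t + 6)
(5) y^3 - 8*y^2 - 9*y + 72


(1) = (p - 3)*(p + 2)
(2) = (b - 8)*(b - 3/2)
(3) = w^2 + 9*w + 14
(4) = t^3 - 27*t + 54
(5) = (y - 8)*(y - 3)*(y + 3)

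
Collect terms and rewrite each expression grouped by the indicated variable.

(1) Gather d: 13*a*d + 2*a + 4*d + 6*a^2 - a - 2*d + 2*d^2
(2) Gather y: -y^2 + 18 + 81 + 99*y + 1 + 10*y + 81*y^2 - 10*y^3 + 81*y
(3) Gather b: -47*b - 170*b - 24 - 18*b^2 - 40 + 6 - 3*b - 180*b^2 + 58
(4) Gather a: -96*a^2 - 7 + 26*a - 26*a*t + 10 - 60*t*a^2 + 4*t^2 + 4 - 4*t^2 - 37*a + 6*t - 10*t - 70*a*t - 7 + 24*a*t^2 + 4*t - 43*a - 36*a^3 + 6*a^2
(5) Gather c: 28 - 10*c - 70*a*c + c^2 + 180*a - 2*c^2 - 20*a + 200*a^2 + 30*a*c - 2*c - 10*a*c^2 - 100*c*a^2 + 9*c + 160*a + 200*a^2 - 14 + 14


(1) = 6*a^2 + a + 2*d^2 + d*(13*a + 2)
(2) = -10*y^3 + 80*y^2 + 190*y + 100
(3) = -198*b^2 - 220*b
(4) = -36*a^3 + a^2*(-60*t - 90) + a*(24*t^2 - 96*t - 54)
(5) = 400*a^2 + 320*a + c^2*(-10*a - 1) + c*(-100*a^2 - 40*a - 3) + 28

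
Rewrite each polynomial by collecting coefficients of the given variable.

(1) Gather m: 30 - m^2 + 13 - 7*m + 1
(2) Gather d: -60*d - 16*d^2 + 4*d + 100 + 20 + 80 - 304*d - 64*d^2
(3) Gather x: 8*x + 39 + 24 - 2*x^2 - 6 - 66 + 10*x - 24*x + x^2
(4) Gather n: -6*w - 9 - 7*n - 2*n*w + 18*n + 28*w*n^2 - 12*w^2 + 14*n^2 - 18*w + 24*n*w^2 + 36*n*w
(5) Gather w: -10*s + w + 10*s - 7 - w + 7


(1) = -m^2 - 7*m + 44
(2) = -80*d^2 - 360*d + 200
(3) = -x^2 - 6*x - 9
(4) = n^2*(28*w + 14) + n*(24*w^2 + 34*w + 11) - 12*w^2 - 24*w - 9
(5) = 0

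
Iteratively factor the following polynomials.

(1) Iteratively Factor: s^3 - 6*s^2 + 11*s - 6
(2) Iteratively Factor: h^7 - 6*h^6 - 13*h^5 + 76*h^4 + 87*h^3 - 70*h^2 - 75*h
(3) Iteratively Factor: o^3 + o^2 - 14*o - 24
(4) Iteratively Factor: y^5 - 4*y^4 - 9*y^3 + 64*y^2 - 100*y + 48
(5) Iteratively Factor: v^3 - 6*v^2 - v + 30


(1) = (s - 1)*(s^2 - 5*s + 6) = (s - 3)*(s - 1)*(s - 2)
(2) = (h)*(h^6 - 6*h^5 - 13*h^4 + 76*h^3 + 87*h^2 - 70*h - 75) = h*(h + 3)*(h^5 - 9*h^4 + 14*h^3 + 34*h^2 - 15*h - 25) = h*(h - 5)*(h + 3)*(h^4 - 4*h^3 - 6*h^2 + 4*h + 5) = h*(h - 5)*(h + 1)*(h + 3)*(h^3 - 5*h^2 - h + 5) = h*(h - 5)^2*(h + 1)*(h + 3)*(h^2 - 1) = h*(h - 5)^2*(h + 1)^2*(h + 3)*(h - 1)
(3) = (o - 4)*(o^2 + 5*o + 6) = (o - 4)*(o + 2)*(o + 3)
(4) = (y - 2)*(y^4 - 2*y^3 - 13*y^2 + 38*y - 24) = (y - 3)*(y - 2)*(y^3 + y^2 - 10*y + 8) = (y - 3)*(y - 2)*(y - 1)*(y^2 + 2*y - 8) = (y - 3)*(y - 2)^2*(y - 1)*(y + 4)
(5) = (v - 5)*(v^2 - v - 6) = (v - 5)*(v - 3)*(v + 2)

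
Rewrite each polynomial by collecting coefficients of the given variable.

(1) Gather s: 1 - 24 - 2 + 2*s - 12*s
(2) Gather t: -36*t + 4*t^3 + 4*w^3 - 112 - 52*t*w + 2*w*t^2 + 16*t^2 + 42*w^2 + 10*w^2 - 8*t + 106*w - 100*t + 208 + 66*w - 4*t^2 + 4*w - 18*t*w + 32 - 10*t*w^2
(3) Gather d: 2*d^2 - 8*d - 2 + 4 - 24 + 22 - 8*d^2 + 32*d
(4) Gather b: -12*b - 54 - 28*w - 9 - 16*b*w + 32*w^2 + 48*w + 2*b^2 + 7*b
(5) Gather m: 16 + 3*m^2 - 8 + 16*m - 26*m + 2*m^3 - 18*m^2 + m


(1) = -10*s - 25
(2) = 4*t^3 + t^2*(2*w + 12) + t*(-10*w^2 - 70*w - 144) + 4*w^3 + 52*w^2 + 176*w + 128
(3) = -6*d^2 + 24*d
(4) = 2*b^2 + b*(-16*w - 5) + 32*w^2 + 20*w - 63
(5) = 2*m^3 - 15*m^2 - 9*m + 8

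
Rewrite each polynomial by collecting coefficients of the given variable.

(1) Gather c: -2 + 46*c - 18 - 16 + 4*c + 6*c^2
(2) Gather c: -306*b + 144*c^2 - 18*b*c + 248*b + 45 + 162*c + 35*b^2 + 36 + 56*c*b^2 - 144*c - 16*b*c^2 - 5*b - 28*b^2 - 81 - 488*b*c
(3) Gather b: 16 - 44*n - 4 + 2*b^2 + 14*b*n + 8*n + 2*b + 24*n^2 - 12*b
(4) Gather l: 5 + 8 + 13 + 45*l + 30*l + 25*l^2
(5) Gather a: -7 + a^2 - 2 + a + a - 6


(1) = 6*c^2 + 50*c - 36
(2) = 7*b^2 - 63*b + c^2*(144 - 16*b) + c*(56*b^2 - 506*b + 18)
(3) = 2*b^2 + b*(14*n - 10) + 24*n^2 - 36*n + 12
(4) = 25*l^2 + 75*l + 26
(5) = a^2 + 2*a - 15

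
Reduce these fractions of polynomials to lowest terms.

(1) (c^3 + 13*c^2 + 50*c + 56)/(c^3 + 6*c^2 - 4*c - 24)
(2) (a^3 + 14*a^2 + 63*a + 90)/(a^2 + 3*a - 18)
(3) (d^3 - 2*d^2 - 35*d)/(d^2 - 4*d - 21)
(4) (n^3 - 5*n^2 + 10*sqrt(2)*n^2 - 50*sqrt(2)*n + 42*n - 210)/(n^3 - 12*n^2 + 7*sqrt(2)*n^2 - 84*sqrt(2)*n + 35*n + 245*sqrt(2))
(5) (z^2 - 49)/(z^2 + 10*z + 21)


(1) = (c^2 + 11*c + 28)/(c^2 + 4*c - 12)
(2) = (a^2 + 8*a + 15)/(a - 3)
(3) = (d^2 + 5*d)/(d + 3)
(4) = (n + 3*sqrt(2))/(n - 7)
(5) = (z - 7)/(z + 3)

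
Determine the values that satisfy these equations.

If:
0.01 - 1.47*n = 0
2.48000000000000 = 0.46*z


Then:
n = 0.01
z = 5.39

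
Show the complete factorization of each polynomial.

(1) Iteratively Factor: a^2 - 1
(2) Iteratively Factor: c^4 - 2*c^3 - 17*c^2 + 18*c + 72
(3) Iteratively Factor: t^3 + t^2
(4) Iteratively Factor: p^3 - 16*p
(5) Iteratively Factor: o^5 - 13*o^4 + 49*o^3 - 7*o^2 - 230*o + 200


(1) = (a - 1)*(a + 1)
(2) = (c - 3)*(c^3 + c^2 - 14*c - 24) = (c - 3)*(c + 3)*(c^2 - 2*c - 8) = (c - 3)*(c + 2)*(c + 3)*(c - 4)
(3) = (t)*(t^2 + t) = t^2*(t + 1)
(4) = (p + 4)*(p^2 - 4*p) = p*(p + 4)*(p - 4)
(5) = (o - 4)*(o^4 - 9*o^3 + 13*o^2 + 45*o - 50) = (o - 4)*(o - 1)*(o^3 - 8*o^2 + 5*o + 50) = (o - 5)*(o - 4)*(o - 1)*(o^2 - 3*o - 10) = (o - 5)^2*(o - 4)*(o - 1)*(o + 2)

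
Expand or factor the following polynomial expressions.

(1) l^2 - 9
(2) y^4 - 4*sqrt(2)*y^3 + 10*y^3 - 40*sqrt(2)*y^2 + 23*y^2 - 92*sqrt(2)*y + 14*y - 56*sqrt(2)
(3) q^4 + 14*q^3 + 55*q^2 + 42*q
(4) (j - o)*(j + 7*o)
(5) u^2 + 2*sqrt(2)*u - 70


(1) = (l - 3)*(l + 3)
(2) = (y + 1)*(y + 2)*(y + 7)*(y - 4*sqrt(2))
(3) = q*(q + 1)*(q + 6)*(q + 7)
(4) = j^2 + 6*j*o - 7*o^2
(5) = (u - 5*sqrt(2))*(u + 7*sqrt(2))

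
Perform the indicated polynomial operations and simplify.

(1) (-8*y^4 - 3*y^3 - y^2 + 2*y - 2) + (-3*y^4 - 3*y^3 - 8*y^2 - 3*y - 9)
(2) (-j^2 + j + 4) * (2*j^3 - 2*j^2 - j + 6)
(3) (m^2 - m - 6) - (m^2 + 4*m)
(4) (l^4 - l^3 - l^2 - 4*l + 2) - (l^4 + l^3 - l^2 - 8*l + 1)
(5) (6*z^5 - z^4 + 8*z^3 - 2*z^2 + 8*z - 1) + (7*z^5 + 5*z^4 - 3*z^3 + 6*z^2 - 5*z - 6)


(1) = -11*y^4 - 6*y^3 - 9*y^2 - y - 11
(2) = -2*j^5 + 4*j^4 + 7*j^3 - 15*j^2 + 2*j + 24
(3) = -5*m - 6
(4) = -2*l^3 + 4*l + 1
(5) = 13*z^5 + 4*z^4 + 5*z^3 + 4*z^2 + 3*z - 7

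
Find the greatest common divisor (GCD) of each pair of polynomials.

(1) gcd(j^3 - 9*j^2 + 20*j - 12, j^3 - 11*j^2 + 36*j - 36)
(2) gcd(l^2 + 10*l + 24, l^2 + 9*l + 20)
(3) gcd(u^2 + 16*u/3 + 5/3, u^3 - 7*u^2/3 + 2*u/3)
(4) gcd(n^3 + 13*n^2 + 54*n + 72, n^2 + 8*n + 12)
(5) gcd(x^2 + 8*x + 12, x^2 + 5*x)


(1) = j^2 - 8*j + 12
(2) = l + 4
(3) = 1
(4) = n + 6
(5) = 1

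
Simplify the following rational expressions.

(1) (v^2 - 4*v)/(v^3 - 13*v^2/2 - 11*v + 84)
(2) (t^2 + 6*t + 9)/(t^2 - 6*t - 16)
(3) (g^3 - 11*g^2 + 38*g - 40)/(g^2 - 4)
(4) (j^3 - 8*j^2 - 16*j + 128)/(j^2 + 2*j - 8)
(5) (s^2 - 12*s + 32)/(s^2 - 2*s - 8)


(1) = 2*v/(2*v^2 - 5*v - 42)
(2) = (t^2 + 6*t + 9)/(t^2 - 6*t - 16)
(3) = (g^2 - 9*g + 20)/(g + 2)
(4) = (j^2 - 12*j + 32)/(j - 2)
(5) = (s - 8)/(s + 2)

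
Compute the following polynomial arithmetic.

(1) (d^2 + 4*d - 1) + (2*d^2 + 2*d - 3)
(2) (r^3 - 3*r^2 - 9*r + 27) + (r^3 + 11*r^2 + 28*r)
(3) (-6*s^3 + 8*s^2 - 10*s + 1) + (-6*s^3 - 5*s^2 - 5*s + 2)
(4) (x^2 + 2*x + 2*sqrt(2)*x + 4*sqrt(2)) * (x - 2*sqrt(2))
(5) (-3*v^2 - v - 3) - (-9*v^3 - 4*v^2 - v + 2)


(1) = 3*d^2 + 6*d - 4
(2) = 2*r^3 + 8*r^2 + 19*r + 27
(3) = -12*s^3 + 3*s^2 - 15*s + 3
(4) = x^3 + 2*x^2 - 8*x - 16
(5) = 9*v^3 + v^2 - 5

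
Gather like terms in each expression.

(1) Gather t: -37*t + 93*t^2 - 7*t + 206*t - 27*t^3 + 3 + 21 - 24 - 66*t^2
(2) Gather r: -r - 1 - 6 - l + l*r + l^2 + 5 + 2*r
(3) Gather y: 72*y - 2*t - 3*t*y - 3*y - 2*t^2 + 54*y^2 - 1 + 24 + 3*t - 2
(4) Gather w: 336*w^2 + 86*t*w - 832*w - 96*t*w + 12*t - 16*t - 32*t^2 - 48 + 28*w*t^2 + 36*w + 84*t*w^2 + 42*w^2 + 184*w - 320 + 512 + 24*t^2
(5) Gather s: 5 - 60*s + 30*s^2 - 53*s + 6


(1) = -27*t^3 + 27*t^2 + 162*t
(2) = l^2 - l + r*(l + 1) - 2
(3) = -2*t^2 + t + 54*y^2 + y*(69 - 3*t) + 21
(4) = -8*t^2 - 4*t + w^2*(84*t + 378) + w*(28*t^2 - 10*t - 612) + 144
(5) = 30*s^2 - 113*s + 11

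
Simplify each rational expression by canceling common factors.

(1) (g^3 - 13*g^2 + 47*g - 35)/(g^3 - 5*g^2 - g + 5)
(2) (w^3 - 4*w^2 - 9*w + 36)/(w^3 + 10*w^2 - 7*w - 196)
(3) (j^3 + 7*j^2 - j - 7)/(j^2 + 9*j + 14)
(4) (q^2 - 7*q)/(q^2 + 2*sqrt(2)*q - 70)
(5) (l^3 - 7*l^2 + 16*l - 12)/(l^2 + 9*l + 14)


(1) = (g - 7)/(g + 1)
(2) = (w^2 - 9)/(w^2 + 14*w + 49)
(3) = (j^2 - 1)/(j + 2)
(4) = (q^2 - 7*q)/(q^2 + 2*sqrt(2)*q - 70)
(5) = (l^3 - 7*l^2 + 16*l - 12)/(l^2 + 9*l + 14)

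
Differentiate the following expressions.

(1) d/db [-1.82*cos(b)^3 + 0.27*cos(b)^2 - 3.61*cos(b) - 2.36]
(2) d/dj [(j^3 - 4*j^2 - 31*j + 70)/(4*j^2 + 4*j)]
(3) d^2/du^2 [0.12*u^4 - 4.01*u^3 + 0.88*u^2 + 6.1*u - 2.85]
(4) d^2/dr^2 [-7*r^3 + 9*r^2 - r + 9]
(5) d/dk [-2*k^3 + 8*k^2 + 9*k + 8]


(1) = (5.46*cos(b)^2 - 0.54*cos(b) + 3.61)*sin(b)
(2) = (j^4 + 2*j^3 + 27*j^2 - 140*j - 70)/(4*j^2*(j^2 + 2*j + 1))
(3) = 1.44*u^2 - 24.06*u + 1.76
(4) = 18 - 42*r
(5) = -6*k^2 + 16*k + 9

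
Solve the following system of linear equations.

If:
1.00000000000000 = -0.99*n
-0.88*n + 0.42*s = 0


Then:
n = -1.01
s = -2.12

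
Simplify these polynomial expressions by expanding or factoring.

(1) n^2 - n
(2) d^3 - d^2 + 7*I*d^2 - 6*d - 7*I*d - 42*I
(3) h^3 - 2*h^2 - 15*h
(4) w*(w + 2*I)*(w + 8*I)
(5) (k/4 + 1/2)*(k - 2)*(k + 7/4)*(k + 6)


(1) = n*(n - 1)
(2) = (d - 3)*(d + 2)*(d + 7*I)
(3) = h*(h - 5)*(h + 3)
(4) = w^3 + 10*I*w^2 - 16*w
(5) = k^4/4 + 31*k^3/16 + 13*k^2/8 - 31*k/4 - 21/2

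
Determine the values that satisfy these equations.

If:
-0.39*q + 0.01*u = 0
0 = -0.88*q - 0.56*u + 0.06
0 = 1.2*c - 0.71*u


Then:
c = 0.06
q = 0.00
u = 0.10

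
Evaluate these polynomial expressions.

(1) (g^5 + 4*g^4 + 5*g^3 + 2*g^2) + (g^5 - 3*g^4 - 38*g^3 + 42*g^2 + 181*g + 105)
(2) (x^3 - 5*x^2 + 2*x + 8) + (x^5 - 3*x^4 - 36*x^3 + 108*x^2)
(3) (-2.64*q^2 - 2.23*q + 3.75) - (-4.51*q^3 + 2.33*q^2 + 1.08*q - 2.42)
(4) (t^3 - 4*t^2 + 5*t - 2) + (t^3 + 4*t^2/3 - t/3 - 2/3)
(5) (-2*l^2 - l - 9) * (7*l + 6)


(1) = 2*g^5 + g^4 - 33*g^3 + 44*g^2 + 181*g + 105
(2) = x^5 - 3*x^4 - 35*x^3 + 103*x^2 + 2*x + 8
(3) = 4.51*q^3 - 4.97*q^2 - 3.31*q + 6.17
(4) = 2*t^3 - 8*t^2/3 + 14*t/3 - 8/3
(5) = -14*l^3 - 19*l^2 - 69*l - 54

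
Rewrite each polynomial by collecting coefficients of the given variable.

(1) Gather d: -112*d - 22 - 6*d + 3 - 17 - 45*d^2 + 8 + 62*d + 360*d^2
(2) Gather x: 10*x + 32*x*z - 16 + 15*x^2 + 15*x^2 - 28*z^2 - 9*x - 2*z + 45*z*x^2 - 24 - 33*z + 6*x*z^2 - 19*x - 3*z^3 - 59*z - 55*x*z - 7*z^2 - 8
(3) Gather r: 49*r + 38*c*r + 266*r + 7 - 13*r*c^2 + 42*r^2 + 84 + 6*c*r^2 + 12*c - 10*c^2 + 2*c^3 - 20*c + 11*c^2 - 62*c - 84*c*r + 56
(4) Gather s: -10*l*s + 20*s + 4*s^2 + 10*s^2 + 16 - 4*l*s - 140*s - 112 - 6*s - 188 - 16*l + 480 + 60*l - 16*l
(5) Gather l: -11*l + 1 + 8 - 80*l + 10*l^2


(1) = 315*d^2 - 56*d - 28
(2) = x^2*(45*z + 30) + x*(6*z^2 - 23*z - 18) - 3*z^3 - 35*z^2 - 94*z - 48
(3) = 2*c^3 + c^2 - 70*c + r^2*(6*c + 42) + r*(-13*c^2 - 46*c + 315) + 147
(4) = 28*l + 14*s^2 + s*(-14*l - 126) + 196
(5) = 10*l^2 - 91*l + 9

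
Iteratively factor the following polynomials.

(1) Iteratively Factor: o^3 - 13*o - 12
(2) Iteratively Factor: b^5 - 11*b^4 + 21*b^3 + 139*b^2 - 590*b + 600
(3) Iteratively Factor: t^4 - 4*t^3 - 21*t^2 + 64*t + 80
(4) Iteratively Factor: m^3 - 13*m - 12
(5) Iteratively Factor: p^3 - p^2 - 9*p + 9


(1) = (o + 3)*(o^2 - 3*o - 4) = (o - 4)*(o + 3)*(o + 1)
(2) = (b + 4)*(b^4 - 15*b^3 + 81*b^2 - 185*b + 150) = (b - 3)*(b + 4)*(b^3 - 12*b^2 + 45*b - 50) = (b - 5)*(b - 3)*(b + 4)*(b^2 - 7*b + 10) = (b - 5)*(b - 3)*(b - 2)*(b + 4)*(b - 5)
(3) = (t - 4)*(t^3 - 21*t - 20) = (t - 5)*(t - 4)*(t^2 + 5*t + 4) = (t - 5)*(t - 4)*(t + 1)*(t + 4)
(4) = (m + 3)*(m^2 - 3*m - 4) = (m - 4)*(m + 3)*(m + 1)
(5) = (p + 3)*(p^2 - 4*p + 3) = (p - 1)*(p + 3)*(p - 3)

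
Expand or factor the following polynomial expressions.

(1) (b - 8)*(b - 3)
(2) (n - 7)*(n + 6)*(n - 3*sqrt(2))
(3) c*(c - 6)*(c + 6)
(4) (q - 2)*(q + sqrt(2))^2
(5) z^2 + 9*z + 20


(1) = b^2 - 11*b + 24
(2) = n^3 - 3*sqrt(2)*n^2 - n^2 - 42*n + 3*sqrt(2)*n + 126*sqrt(2)
(3) = c^3 - 36*c
(4) = q^3 - 2*q^2 + 2*sqrt(2)*q^2 - 4*sqrt(2)*q + 2*q - 4
(5) = (z + 4)*(z + 5)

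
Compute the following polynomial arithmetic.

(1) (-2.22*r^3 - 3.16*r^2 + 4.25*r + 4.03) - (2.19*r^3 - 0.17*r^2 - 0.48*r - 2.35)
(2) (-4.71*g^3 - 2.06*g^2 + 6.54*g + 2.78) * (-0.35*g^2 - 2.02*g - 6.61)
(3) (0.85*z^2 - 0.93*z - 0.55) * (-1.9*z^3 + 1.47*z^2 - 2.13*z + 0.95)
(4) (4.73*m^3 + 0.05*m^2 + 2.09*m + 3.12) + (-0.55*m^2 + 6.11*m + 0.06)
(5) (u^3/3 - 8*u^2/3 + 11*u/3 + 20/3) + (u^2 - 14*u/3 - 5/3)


(1) = -4.41*r^3 - 2.99*r^2 + 4.73*r + 6.38
(2) = 1.6485*g^5 + 10.2352*g^4 + 33.0053*g^3 - 0.5672*g^2 - 48.845*g - 18.3758
(3) = -1.615*z^5 + 3.0165*z^4 - 2.1326*z^3 + 1.9799*z^2 + 0.288*z - 0.5225
(4) = 4.73*m^3 - 0.5*m^2 + 8.2*m + 3.18
(5) = u^3/3 - 5*u^2/3 - u + 5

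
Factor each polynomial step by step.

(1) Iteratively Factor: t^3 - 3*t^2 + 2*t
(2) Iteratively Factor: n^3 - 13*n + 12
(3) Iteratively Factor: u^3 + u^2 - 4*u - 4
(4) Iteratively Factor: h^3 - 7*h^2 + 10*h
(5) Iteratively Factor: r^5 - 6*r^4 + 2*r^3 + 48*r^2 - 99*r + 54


(1) = (t - 1)*(t^2 - 2*t) = t*(t - 1)*(t - 2)
(2) = (n - 1)*(n^2 + n - 12) = (n - 1)*(n + 4)*(n - 3)
(3) = (u - 2)*(u^2 + 3*u + 2) = (u - 2)*(u + 2)*(u + 1)
(4) = (h)*(h^2 - 7*h + 10) = h*(h - 5)*(h - 2)
(5) = (r - 2)*(r^4 - 4*r^3 - 6*r^2 + 36*r - 27) = (r - 2)*(r - 1)*(r^3 - 3*r^2 - 9*r + 27) = (r - 3)*(r - 2)*(r - 1)*(r^2 - 9) = (r - 3)^2*(r - 2)*(r - 1)*(r + 3)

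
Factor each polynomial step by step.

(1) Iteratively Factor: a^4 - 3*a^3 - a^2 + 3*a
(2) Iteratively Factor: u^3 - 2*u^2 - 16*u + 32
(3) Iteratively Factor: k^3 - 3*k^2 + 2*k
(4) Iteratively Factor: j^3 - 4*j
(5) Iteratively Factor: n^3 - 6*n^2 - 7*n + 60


(1) = (a + 1)*(a^3 - 4*a^2 + 3*a) = a*(a + 1)*(a^2 - 4*a + 3) = a*(a - 3)*(a + 1)*(a - 1)
(2) = (u - 4)*(u^2 + 2*u - 8) = (u - 4)*(u + 4)*(u - 2)
(3) = (k - 1)*(k^2 - 2*k) = (k - 2)*(k - 1)*(k)
(4) = (j + 2)*(j^2 - 2*j) = j*(j + 2)*(j - 2)
(5) = (n - 4)*(n^2 - 2*n - 15) = (n - 5)*(n - 4)*(n + 3)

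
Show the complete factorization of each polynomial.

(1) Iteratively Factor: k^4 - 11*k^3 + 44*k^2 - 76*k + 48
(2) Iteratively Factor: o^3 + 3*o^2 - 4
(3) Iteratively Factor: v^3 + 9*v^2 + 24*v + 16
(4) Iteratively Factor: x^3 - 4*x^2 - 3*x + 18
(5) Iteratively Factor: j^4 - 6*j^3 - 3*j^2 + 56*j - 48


(1) = (k - 3)*(k^3 - 8*k^2 + 20*k - 16) = (k - 4)*(k - 3)*(k^2 - 4*k + 4) = (k - 4)*(k - 3)*(k - 2)*(k - 2)
(2) = (o - 1)*(o^2 + 4*o + 4) = (o - 1)*(o + 2)*(o + 2)
(3) = (v + 1)*(v^2 + 8*v + 16) = (v + 1)*(v + 4)*(v + 4)
(4) = (x - 3)*(x^2 - x - 6) = (x - 3)*(x + 2)*(x - 3)
(5) = (j + 3)*(j^3 - 9*j^2 + 24*j - 16) = (j - 1)*(j + 3)*(j^2 - 8*j + 16) = (j - 4)*(j - 1)*(j + 3)*(j - 4)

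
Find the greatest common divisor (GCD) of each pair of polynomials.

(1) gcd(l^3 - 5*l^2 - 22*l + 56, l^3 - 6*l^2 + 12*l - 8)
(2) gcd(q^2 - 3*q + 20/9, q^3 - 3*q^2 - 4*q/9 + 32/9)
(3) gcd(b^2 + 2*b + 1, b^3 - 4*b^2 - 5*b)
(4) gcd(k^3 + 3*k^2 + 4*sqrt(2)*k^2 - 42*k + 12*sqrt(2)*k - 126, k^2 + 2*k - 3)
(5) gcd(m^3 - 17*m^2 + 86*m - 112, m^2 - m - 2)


(1) = gcd((l - 7)*(l - 2)*(l + 4), (l - 2)^3) = l - 2
(2) = q - 4/3
(3) = b + 1
(4) = k + 3
(5) = gcd((m - 8)*(m - 7)*(m - 2), (m - 2)*(m + 1)) = m - 2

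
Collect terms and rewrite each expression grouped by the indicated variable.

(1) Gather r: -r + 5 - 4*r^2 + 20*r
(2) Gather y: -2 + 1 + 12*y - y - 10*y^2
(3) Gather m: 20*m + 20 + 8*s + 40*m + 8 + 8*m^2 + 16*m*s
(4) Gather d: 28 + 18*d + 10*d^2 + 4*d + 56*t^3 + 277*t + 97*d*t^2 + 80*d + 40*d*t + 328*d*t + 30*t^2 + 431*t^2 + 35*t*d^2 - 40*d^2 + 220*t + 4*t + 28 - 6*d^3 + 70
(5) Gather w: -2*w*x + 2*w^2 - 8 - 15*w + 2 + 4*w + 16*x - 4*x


(1) = -4*r^2 + 19*r + 5
(2) = -10*y^2 + 11*y - 1
(3) = 8*m^2 + m*(16*s + 60) + 8*s + 28
(4) = -6*d^3 + d^2*(35*t - 30) + d*(97*t^2 + 368*t + 102) + 56*t^3 + 461*t^2 + 501*t + 126
(5) = 2*w^2 + w*(-2*x - 11) + 12*x - 6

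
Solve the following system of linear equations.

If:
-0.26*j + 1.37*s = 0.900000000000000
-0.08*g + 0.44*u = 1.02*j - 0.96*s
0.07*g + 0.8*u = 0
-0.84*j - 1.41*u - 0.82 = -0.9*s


Then:
g = 3.36
j = 0.28
s = 0.71
u = -0.29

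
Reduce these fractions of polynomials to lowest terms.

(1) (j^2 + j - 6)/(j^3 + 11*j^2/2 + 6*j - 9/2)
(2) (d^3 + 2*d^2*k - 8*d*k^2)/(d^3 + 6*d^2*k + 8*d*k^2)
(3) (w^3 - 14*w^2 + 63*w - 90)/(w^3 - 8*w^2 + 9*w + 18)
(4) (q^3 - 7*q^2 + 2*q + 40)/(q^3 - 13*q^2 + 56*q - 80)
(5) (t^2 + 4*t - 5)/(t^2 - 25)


(1) = (2*j - 4)/(2*j^2 + 5*j - 3)
(2) = (d - 2*k)/(d + 2*k)
(3) = (w - 5)/(w + 1)
(4) = (q + 2)/(q - 4)
(5) = (t - 1)/(t - 5)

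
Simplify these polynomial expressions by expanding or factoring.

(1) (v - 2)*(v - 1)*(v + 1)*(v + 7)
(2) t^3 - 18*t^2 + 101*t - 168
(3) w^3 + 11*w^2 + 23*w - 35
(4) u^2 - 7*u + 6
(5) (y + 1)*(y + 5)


(1) = v^4 + 5*v^3 - 15*v^2 - 5*v + 14
(2) = (t - 8)*(t - 7)*(t - 3)
(3) = (w - 1)*(w + 5)*(w + 7)
(4) = (u - 6)*(u - 1)
(5) = y^2 + 6*y + 5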